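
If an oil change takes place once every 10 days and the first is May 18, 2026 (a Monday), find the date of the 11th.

The 11th occurrence is 10 intervals after the first: 10 × 10 = 100 days after May 18, 2026.
May has 31 days — 13 days to the end of May leaves 87.
June has 30 days (57 left).
July has 31 days (26 left).
26 days into August → August 26, 2026.

August 26, 2026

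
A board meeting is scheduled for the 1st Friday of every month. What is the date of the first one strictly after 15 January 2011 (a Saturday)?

January 2011 starts on a Saturday, so its 1st Friday is 7 January 2011 (6 days in).
That is not after 15 January 2011, so look at February 2011.
February 2011 starts on a Tuesday, so its 1st Friday is 4 February 2011 (3 days in).

4 February 2011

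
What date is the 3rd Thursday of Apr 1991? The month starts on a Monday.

Apr 1991 begins on a Monday, so the first Thursday is Apr 4 (3 days later).
The 3rd Thursday is 2 weeks later: 4 + 14 = 18.

Apr 18, 1991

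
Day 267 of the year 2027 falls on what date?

January has 31 days (267 − 31 = 236 remain).
February has 28 days (236 − 28 = 208 remain).
March has 31 days (208 − 31 = 177 remain).
April has 30 days (177 − 30 = 147 remain).
May has 31 days (147 − 31 = 116 remain).
June has 30 days (116 − 30 = 86 remain).
July has 31 days (86 − 31 = 55 remain).
August has 31 days (55 − 31 = 24 remain).
24 into September → September 24.

September 24, 2027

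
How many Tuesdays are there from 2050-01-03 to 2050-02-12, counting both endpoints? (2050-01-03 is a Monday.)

6

2050-01-03 is a Monday; the first Tuesday on or after it is 2050-01-04 (1 day later).
From 2050-01-04 to 2050-02-12: 27 + 12 = 39 days (rest of January, February).
39 ÷ 7 = 5 full weeks with remainder 4, so 5 more Tuesdays after the first → 6.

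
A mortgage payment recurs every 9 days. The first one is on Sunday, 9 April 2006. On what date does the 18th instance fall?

The 18th occurrence is 17 intervals after the first: 17 × 9 = 153 days after 9 April 2006.
April has 30 days — 21 days to the end of April leaves 132.
May has 31 days (101 left).
June has 30 days (71 left).
July has 31 days (40 left).
August has 31 days (9 left).
9 days into September → 9 September 2006.

9 September 2006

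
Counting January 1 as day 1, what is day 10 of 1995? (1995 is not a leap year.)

10 into January → January 10.

1995-01-10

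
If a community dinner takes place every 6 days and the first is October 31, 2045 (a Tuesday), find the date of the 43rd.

July 10, 2046

The 43rd occurrence is 42 intervals after the first: 42 × 6 = 252 days after October 31, 2045.
October has 31 days — 0 days to the end of October leaves 252.
November has 30 days (222 left).
December has 31 days (191 left).
January has 31 days (160 left).
February has 28 days (132 left).
March has 31 days (101 left).
April has 30 days (71 left).
May has 31 days (40 left).
June has 30 days (10 left).
10 days into July → July 10, 2046.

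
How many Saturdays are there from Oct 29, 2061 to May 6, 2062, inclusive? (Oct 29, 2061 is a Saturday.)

28

Oct 29, 2061 is a Saturday; the first Saturday on or after it is Oct 29, 2061.
From Oct 29, 2061 to May 6, 2062: 2 + 30 + 31 + 31 + 28 + 31 + 30 + 6 = 189 days (rest of Oct, Nov, Dec, Jan, Feb, Mar, Apr, May).
189 ÷ 7 = 27 full weeks with remainder 0, so 27 more Saturdays after the first → 28.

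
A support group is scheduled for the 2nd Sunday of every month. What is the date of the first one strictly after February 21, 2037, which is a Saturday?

March 8, 2037

February 2037 starts on a Sunday; its first Sunday is the 1st, so the 2nd Sunday is the 8th — February 8, 2037.
That is not after February 21, 2037, so look at March 2037.
March 2037 starts on a Sunday; its first Sunday is the 1st, so the 2nd Sunday is the 8th — March 8, 2037.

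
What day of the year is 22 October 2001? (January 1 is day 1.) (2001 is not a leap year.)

Days in months before October: 31 + 28 + 31 + 30 + 31 + 30 + 31 + 31 + 30 = 273.
Plus 22 days into October → day 295.

295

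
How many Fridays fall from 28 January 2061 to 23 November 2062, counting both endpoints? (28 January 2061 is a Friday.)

95

28 January 2061 is a Friday; the first Friday on or after it is 28 January 2061.
From 28 January 2061 to 23 November 2062: 337 + 327 = 664 days (rest of 2061, to 23 November 2062 in 2062).
664 ÷ 7 = 94 full weeks with remainder 6, so 94 more Fridays after the first → 95.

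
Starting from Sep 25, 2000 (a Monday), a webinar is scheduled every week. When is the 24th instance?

The 24th occurrence is 23 intervals after the first: 23 × 7 = 161 days after Sep 25, 2000.
Sep has 30 days — 5 days to the end of Sep leaves 156.
Oct has 31 days (125 left).
Nov has 30 days (95 left).
Dec has 31 days (64 left).
Jan has 31 days (33 left).
Feb has 28 days (5 left).
5 days into Mar → Mar 5, 2001.

Mar 5, 2001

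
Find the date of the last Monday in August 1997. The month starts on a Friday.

1997-08-25

August 1997 begins on a Friday, so the first Monday is August 4 (3 days later).
August 1997 has 31 days. Adding weeks: 4, 11, 18, 25 — the last one ≤ 31 is the 25th.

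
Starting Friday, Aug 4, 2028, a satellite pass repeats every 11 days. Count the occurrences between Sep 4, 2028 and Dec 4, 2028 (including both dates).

9

Occurrences land 11·i days after Aug 4, 2028 for i = 0, 1, 2, …
Sep 4, 2028 is 31 days after the start; 31 ÷ 11 = 2 remainder 9; since the remainder is 9, round up to i = 3. First occurrence in the window: #4 on Sep 6, 2028 (3×11 = 33 days in).
Dec 4, 2028 is 122 days after the start; 122 ÷ 11 = 11 remainder 1. Last occurrence in the window: #12 on Dec 3, 2028.
Occurrences #4 through #12: 9 in total.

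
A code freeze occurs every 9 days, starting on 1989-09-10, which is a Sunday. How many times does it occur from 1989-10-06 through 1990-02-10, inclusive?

Occurrences land 9·i days after 1989-09-10 for i = 0, 1, 2, …
1989-10-06 is 26 days after the start; 26 ÷ 9 = 2 remainder 8; since the remainder is 8, round up to i = 3. First occurrence in the window: #4 on 1989-10-07 (3×9 = 27 days in).
1990-02-10 is 153 days after the start; 153 ÷ 9 = 17 remainder 0. Last occurrence in the window: #18 on 1990-02-10.
Occurrences #4 through #18: 15 in total.

15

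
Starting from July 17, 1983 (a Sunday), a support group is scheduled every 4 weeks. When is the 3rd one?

September 11, 1983

The 3rd occurrence is 2 intervals after the first: 2 × 28 = 56 days after July 17, 1983.
July has 31 days — 14 days to the end of July leaves 42.
August has 31 days (11 left).
11 days into September → September 11, 1983.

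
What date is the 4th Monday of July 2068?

July 23, 2068

The first Monday of July 2068 is July 2.
The 4th Monday is 3 weeks later: 2 + 21 = 23.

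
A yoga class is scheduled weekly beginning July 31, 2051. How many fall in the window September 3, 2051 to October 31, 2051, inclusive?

9

Occurrences land 7·i days after July 31, 2051 for i = 0, 1, 2, …
September 3, 2051 is 34 days after the start; 34 ÷ 7 = 4 remainder 6; since the remainder is 6, round up to i = 5. First occurrence in the window: #6 on September 4, 2051 (5×7 = 35 days in).
October 31, 2051 is 92 days after the start; 92 ÷ 7 = 13 remainder 1. Last occurrence in the window: #14 on October 30, 2051.
Occurrences #6 through #14: 9 in total.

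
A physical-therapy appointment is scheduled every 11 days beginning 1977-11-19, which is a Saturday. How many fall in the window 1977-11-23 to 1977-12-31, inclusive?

Occurrences land 11·i days after 1977-11-19 for i = 0, 1, 2, …
1977-11-23 is 4 days after the start; 4 ÷ 11 = 0 remainder 4; since the remainder is 4, round up to i = 1. First occurrence in the window: #2 on 1977-11-30 (1×11 = 11 days in).
1977-12-31 is 42 days after the start; 42 ÷ 11 = 3 remainder 9. Last occurrence in the window: #4 on 1977-12-22.
Occurrences #2 through #4: 3 in total.

3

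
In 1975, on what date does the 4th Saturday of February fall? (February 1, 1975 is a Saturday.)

February 22, 1975

February 1975 begins on a Saturday, so the first Saturday is February 1.
The 4th Saturday is 3 weeks later: 1 + 21 = 22.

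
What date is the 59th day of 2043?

January has 31 days (59 − 31 = 28 remain).
28 into February → February 28.

28 February 2043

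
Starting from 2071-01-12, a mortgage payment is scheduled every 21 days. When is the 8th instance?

2071-06-08

The 8th occurrence is 7 intervals after the first: 7 × 21 = 147 days after 2071-01-12.
January has 31 days — 19 days to the end of January leaves 128.
February has 28 days (100 left).
March has 31 days (69 left).
April has 30 days (39 left).
May has 31 days (8 left).
8 days into June → 2071-06-08.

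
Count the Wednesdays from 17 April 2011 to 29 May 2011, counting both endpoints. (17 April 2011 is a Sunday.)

17 April 2011 is a Sunday; the first Wednesday on or after it is 20 April 2011 (3 days later).
From 20 April 2011 to 29 May 2011: 10 + 29 = 39 days (rest of April, May).
39 ÷ 7 = 5 full weeks with remainder 4, so 5 more Wednesdays after the first → 6.

6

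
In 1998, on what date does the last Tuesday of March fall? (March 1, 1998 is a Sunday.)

March 1998 begins on a Sunday, so the first Tuesday is March 3 (2 days later).
March 1998 has 31 days. Adding weeks: 3, 10, 17, 24, 31 — the last one ≤ 31 is the 31st.

1998-03-31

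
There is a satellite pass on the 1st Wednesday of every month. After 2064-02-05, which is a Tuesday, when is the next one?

February 2064 starts on a Friday, so its 1st Wednesday is 2064-02-06 (5 days in).
2064-02-06 is after 2064-02-05, so that is the next one.

2064-02-06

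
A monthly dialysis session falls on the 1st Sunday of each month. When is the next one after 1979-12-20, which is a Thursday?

December 1979 starts on a Saturday, so its 1st Sunday is 1979-12-02 (1 day in).
That is not after 1979-12-20, so look at January 1980.
January 1980 starts on a Tuesday, so its 1st Sunday is 1980-01-06 (5 days in).

1980-01-06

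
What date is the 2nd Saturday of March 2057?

March 10, 2057

The first Saturday of March 2057 is March 3.
The 2nd Saturday is 1 weeks later: 3 + 7 = 10.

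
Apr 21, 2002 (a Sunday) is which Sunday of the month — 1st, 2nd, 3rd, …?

Day 21 falls in week ⌈21/7⌉ of the month.
Days 1–7 hold the 1st Sunday, 8–14 the 2nd, 15–21 the 3rd, 22–28 the 4th, 29–31 the 5th.
21 is in the range for the 3rd.

3rd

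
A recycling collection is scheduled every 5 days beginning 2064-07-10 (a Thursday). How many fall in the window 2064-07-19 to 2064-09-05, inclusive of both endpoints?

10

Occurrences land 5·i days after 2064-07-10 for i = 0, 1, 2, …
2064-07-19 is 9 days after the start; 9 ÷ 5 = 1 remainder 4; since the remainder is 4, round up to i = 2. First occurrence in the window: #3 on 2064-07-20 (2×5 = 10 days in).
2064-09-05 is 57 days after the start; 57 ÷ 5 = 11 remainder 2. Last occurrence in the window: #12 on 2064-09-03.
Occurrences #3 through #12: 10 in total.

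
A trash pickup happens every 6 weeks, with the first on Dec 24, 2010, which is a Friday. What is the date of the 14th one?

The 14th occurrence is 13 intervals after the first: 13 × 42 = 546 days after Dec 24, 2010.
Dec has 31 days — 7 days to the end of Dec leaves 539.
2011 has 365 days (174 left).
Jan has 31 days (143 left).
Feb has 29 days (114 left).
Mar has 31 days (83 left).
Apr has 30 days (53 left).
May has 31 days (22 left).
22 days into Jun → Jun 22, 2012.

Jun 22, 2012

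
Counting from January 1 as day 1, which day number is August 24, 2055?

Days in months before August: 31 + 28 + 31 + 30 + 31 + 30 + 31 = 212.
Plus 24 days into August → day 236.

236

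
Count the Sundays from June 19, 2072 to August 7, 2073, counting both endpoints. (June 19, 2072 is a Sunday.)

60

June 19, 2072 is a Sunday; the first Sunday on or after it is June 19, 2072.
From June 19, 2072 to August 7, 2073: 195 + 219 = 414 days (rest of 2072, to August 7, 2073 in 2073).
414 ÷ 7 = 59 full weeks with remainder 1, so 59 more Sundays after the first → 60.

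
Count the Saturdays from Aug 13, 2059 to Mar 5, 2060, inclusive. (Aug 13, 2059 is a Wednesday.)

29

Aug 13, 2059 is a Wednesday; the first Saturday on or after it is Aug 16, 2059 (3 days later).
From Aug 16, 2059 to Mar 5, 2060: 15 + 30 + 31 + 30 + 31 + 31 + 29 + 5 = 202 days (rest of Aug, Sep, Oct, Nov, Dec, Jan, Feb, Mar).
202 ÷ 7 = 28 full weeks with remainder 6, so 28 more Saturdays after the first → 29.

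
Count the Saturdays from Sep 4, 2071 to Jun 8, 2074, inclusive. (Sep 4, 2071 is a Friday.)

Sep 4, 2071 is a Friday; the first Saturday on or after it is Sep 5, 2071 (1 day later).
From Sep 5, 2071 to Jun 8, 2074: 117 + 366 + 365 + 159 = 1007 days (rest of 2071, 2072, 2073, to Jun 8, 2074 in 2074).
1007 ÷ 7 = 143 full weeks with remainder 6, so 143 more Saturdays after the first → 144.

144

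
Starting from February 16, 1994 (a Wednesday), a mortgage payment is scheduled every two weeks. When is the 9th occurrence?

June 8, 1994

The 9th occurrence is 8 intervals after the first: 8 × 14 = 112 days after February 16, 1994.
February has 28 days — 12 days to the end of February leaves 100.
March has 31 days (69 left).
April has 30 days (39 left).
May has 31 days (8 left).
8 days into June → June 8, 1994.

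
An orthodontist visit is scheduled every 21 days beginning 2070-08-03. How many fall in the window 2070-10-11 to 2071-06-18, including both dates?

12

Occurrences land 21·i days after 2070-08-03 for i = 0, 1, 2, …
2070-10-11 is 69 days after the start; 69 ÷ 21 = 3 remainder 6; since the remainder is 6, round up to i = 4. First occurrence in the window: #5 on 2070-10-26 (4×21 = 84 days in).
2071-06-18 is 319 days after the start; 319 ÷ 21 = 15 remainder 4. Last occurrence in the window: #16 on 2071-06-14.
Occurrences #5 through #16: 12 in total.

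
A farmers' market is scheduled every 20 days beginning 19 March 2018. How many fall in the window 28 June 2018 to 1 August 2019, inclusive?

Occurrences land 20·i days after 19 March 2018 for i = 0, 1, 2, …
28 June 2018 is 101 days after the start; 101 ÷ 20 = 5 remainder 1; since the remainder is 1, round up to i = 6. First occurrence in the window: #7 on 17 July 2018 (6×20 = 120 days in).
1 August 2019 is 500 days after the start; 500 ÷ 20 = 25 remainder 0. Last occurrence in the window: #26 on 1 August 2019.
Occurrences #7 through #26: 20 in total.

20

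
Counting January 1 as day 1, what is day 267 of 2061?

Sep 24, 2061

Jan has 31 days (267 − 31 = 236 remain).
Feb has 28 days (236 − 28 = 208 remain).
Mar has 31 days (208 − 31 = 177 remain).
Apr has 30 days (177 − 30 = 147 remain).
May has 31 days (147 − 31 = 116 remain).
Jun has 30 days (116 − 30 = 86 remain).
Jul has 31 days (86 − 31 = 55 remain).
Aug has 31 days (55 − 31 = 24 remain).
24 into Sep → Sep 24.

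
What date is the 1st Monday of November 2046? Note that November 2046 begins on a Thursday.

November 2046 begins on a Thursday, so the first Monday is November 5 (4 days later).

5 November 2046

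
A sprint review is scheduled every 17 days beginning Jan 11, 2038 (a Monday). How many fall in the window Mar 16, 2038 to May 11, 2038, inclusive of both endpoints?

4

Occurrences land 17·i days after Jan 11, 2038 for i = 0, 1, 2, …
Mar 16, 2038 is 64 days after the start; 64 ÷ 17 = 3 remainder 13; since the remainder is 13, round up to i = 4. First occurrence in the window: #5 on Mar 20, 2038 (4×17 = 68 days in).
May 11, 2038 is 120 days after the start; 120 ÷ 17 = 7 remainder 1. Last occurrence in the window: #8 on May 10, 2038.
Occurrences #5 through #8: 4 in total.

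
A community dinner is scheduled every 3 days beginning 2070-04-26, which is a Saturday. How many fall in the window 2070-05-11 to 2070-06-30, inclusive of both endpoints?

Occurrences land 3·i days after 2070-04-26 for i = 0, 1, 2, …
2070-05-11 is 15 days after the start; 15 ÷ 3 = 5 remainder 0. First occurrence in the window: #6 on 2070-05-11 (5×3 = 15 days in).
2070-06-30 is 65 days after the start; 65 ÷ 3 = 21 remainder 2. Last occurrence in the window: #22 on 2070-06-28.
Occurrences #6 through #22: 17 in total.

17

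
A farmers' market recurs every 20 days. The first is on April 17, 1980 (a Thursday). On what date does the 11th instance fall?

November 3, 1980

The 11th occurrence is 10 intervals after the first: 10 × 20 = 200 days after April 17, 1980.
April has 30 days — 13 days to the end of April leaves 187.
May has 31 days (156 left).
June has 30 days (126 left).
July has 31 days (95 left).
August has 31 days (64 left).
September has 30 days (34 left).
October has 31 days (3 left).
3 days into November → November 3, 1980.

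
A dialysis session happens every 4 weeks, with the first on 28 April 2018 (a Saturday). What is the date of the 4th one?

The 4th occurrence is 3 intervals after the first: 3 × 28 = 84 days after 28 April 2018.
April has 30 days — 2 days to the end of April leaves 82.
May has 31 days (51 left).
June has 30 days (21 left).
21 days into July → 21 July 2018.

21 July 2018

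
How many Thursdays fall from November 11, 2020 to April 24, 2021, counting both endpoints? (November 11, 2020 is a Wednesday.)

November 11, 2020 is a Wednesday; the first Thursday on or after it is November 12, 2020 (1 day later).
From November 12, 2020 to April 24, 2021: 18 + 31 + 31 + 28 + 31 + 24 = 163 days (rest of November, December, January, February, March, April).
163 ÷ 7 = 23 full weeks with remainder 2, so 23 more Thursdays after the first → 24.

24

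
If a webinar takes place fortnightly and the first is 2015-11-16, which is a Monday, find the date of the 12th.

The 12th occurrence is 11 intervals after the first: 11 × 14 = 154 days after 2015-11-16.
November has 30 days — 14 days to the end of November leaves 140.
December has 31 days (109 left).
January has 31 days (78 left).
February has 29 days (49 left).
March has 31 days (18 left).
18 days into April → 2016-04-18.

2016-04-18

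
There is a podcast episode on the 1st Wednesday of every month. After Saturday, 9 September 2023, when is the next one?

September 2023 starts on a Friday, so its 1st Wednesday is 6 September 2023 (5 days in).
That is not after 9 September 2023, so look at October 2023.
October 2023 starts on a Sunday, so its 1st Wednesday is 4 October 2023 (3 days in).

4 October 2023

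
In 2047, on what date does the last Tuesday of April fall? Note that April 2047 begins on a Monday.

April 2047 begins on a Monday, so the first Tuesday is April 2 (1 day later).
April 2047 has 30 days. Adding weeks: 2, 9, 16, 23, 30 — the last one ≤ 30 is the 30th.

30 April 2047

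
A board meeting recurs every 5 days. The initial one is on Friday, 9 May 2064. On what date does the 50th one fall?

The 50th occurrence is 49 intervals after the first: 49 × 5 = 245 days after 9 May 2064.
May has 31 days — 22 days to the end of May leaves 223.
June has 30 days (193 left).
July has 31 days (162 left).
August has 31 days (131 left).
September has 30 days (101 left).
October has 31 days (70 left).
November has 30 days (40 left).
December has 31 days (9 left).
9 days into January → 9 January 2065.

9 January 2065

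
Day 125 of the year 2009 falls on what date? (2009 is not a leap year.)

January has 31 days (125 − 31 = 94 remain).
February has 28 days (94 − 28 = 66 remain).
March has 31 days (66 − 31 = 35 remain).
April has 30 days (35 − 30 = 5 remain).
5 into May → May 5.

May 5, 2009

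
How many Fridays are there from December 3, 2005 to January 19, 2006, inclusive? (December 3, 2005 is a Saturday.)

December 3, 2005 is a Saturday; the first Friday on or after it is December 9, 2005 (6 days later).
From December 9, 2005 to January 19, 2006: 22 + 19 = 41 days (rest of December, January).
41 ÷ 7 = 5 full weeks with remainder 6, so 5 more Fridays after the first → 6.

6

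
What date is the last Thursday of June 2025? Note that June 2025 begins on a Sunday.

June 26, 2025

June 2025 begins on a Sunday, so the first Thursday is June 5 (4 days later).
June 2025 has 30 days. Adding weeks: 5, 12, 19, 26 — the last one ≤ 30 is the 26th.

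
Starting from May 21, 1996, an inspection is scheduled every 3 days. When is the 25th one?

August 1, 1996

The 25th occurrence is 24 intervals after the first: 24 × 3 = 72 days after May 21, 1996.
May has 31 days — 10 days to the end of May leaves 62.
June has 30 days (32 left).
July has 31 days (1 left).
1 day into August → August 1, 1996.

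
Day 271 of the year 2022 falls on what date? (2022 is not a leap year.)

Sep 28, 2022

Jan has 31 days (271 − 31 = 240 remain).
Feb has 28 days (240 − 28 = 212 remain).
Mar has 31 days (212 − 31 = 181 remain).
Apr has 30 days (181 − 30 = 151 remain).
May has 31 days (151 − 31 = 120 remain).
Jun has 30 days (120 − 30 = 90 remain).
Jul has 31 days (90 − 31 = 59 remain).
Aug has 31 days (59 − 31 = 28 remain).
28 into Sep → Sep 28.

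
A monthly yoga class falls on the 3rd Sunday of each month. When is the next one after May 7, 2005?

May 2005 starts on a Sunday; its first Sunday is the 1st, so the 3rd Sunday is the 15th — May 15, 2005.
May 15, 2005 is after May 7, 2005, so that is the next one.

May 15, 2005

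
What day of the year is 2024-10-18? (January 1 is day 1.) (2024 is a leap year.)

Days in months before October: 31 + 29 + 31 + 30 + 31 + 30 + 31 + 31 + 30 = 274.
Plus 18 days into October → day 292.

292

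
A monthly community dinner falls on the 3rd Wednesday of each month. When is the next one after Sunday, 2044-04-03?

2044-04-20

April 2044 starts on a Friday; its first Wednesday is the 6th, so the 3rd Wednesday is the 20th — 2044-04-20.
2044-04-20 is after 2044-04-03, so that is the next one.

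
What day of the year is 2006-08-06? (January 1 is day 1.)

218

Days in months before August: 31 + 28 + 31 + 30 + 31 + 30 + 31 = 212.
Plus 6 days into August → day 218.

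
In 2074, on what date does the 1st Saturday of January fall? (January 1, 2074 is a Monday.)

January 6, 2074

January 2074 begins on a Monday, so the first Saturday is January 6 (5 days later).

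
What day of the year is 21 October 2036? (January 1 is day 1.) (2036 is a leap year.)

Days in months before October: 31 + 29 + 31 + 30 + 31 + 30 + 31 + 31 + 30 = 274.
Plus 21 days into October → day 295.

295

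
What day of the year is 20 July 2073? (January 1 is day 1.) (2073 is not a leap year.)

201

Days in months before July: 31 + 28 + 31 + 30 + 31 + 30 = 181.
Plus 20 days into July → day 201.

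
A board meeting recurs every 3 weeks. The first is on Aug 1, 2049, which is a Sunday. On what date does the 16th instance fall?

Jun 12, 2050

The 16th occurrence is 15 intervals after the first: 15 × 21 = 315 days after Aug 1, 2049.
Aug has 31 days — 30 days to the end of Aug leaves 285.
Sep has 30 days (255 left).
Oct has 31 days (224 left).
Nov has 30 days (194 left).
Dec has 31 days (163 left).
Jan has 31 days (132 left).
Feb has 28 days (104 left).
Mar has 31 days (73 left).
Apr has 30 days (43 left).
May has 31 days (12 left).
12 days into Jun → Jun 12, 2050.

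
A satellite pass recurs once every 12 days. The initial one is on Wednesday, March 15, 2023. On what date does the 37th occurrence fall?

The 37th occurrence is 36 intervals after the first: 36 × 12 = 432 days after March 15, 2023.
March has 31 days — 16 days to the end of March leaves 416.
From end of March to end of 2023 is 275 days (141 left).
January has 31 days (110 left).
February has 29 days (81 left).
March has 31 days (50 left).
April has 30 days (20 left).
20 days into May → May 20, 2024.

May 20, 2024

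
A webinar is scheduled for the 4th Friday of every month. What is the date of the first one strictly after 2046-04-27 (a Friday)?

2046-05-25

April 2046 starts on a Sunday; its first Friday is the 6th, so the 4th Friday is the 27th — 2046-04-27.
That is not after 2046-04-27, so look at May 2046.
May 2046 starts on a Tuesday; its first Friday is the 4th, so the 4th Friday is the 25th — 2046-05-25.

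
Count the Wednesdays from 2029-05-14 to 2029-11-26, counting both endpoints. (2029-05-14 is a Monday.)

28

2029-05-14 is a Monday; the first Wednesday on or after it is 2029-05-16 (2 days later).
From 2029-05-16 to 2029-11-26: 15 + 30 + 31 + 31 + 30 + 31 + 26 = 194 days (rest of May, June, July, August, September, October, November).
194 ÷ 7 = 27 full weeks with remainder 5, so 27 more Wednesdays after the first → 28.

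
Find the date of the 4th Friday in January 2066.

January 2066 begins on a Friday, so the first Friday is January 1.
The 4th Friday is 3 weeks later: 1 + 21 = 22.

2066-01-22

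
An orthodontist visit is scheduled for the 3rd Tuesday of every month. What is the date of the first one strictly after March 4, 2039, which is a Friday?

March 15, 2039

March 2039 starts on a Tuesday; its first Tuesday is the 1st, so the 3rd Tuesday is the 15th — March 15, 2039.
March 15, 2039 is after March 4, 2039, so that is the next one.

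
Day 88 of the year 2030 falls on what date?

29 March 2030

January has 31 days (88 − 31 = 57 remain).
February has 28 days (57 − 28 = 29 remain).
29 into March → March 29.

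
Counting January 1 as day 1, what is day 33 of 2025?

Feb 2, 2025

Jan has 31 days (33 − 31 = 2 remain).
2 into Feb → Feb 2.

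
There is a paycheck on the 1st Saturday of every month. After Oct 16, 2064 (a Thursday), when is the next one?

Nov 1, 2064

Oct 2064 starts on a Wednesday, so its 1st Saturday is Oct 4, 2064 (3 days in).
That is not after Oct 16, 2064, so look at Nov 2064.
Nov 2064 starts on a Saturday, so its 1st Saturday is Nov 1, 2064.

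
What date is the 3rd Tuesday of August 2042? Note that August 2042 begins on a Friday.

August 19, 2042

August 2042 begins on a Friday, so the first Tuesday is August 5 (4 days later).
The 3rd Tuesday is 2 weeks later: 5 + 14 = 19.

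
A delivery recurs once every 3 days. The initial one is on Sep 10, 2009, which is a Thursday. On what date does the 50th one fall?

The 50th occurrence is 49 intervals after the first: 49 × 3 = 147 days after Sep 10, 2009.
Sep has 30 days — 20 days to the end of Sep leaves 127.
Oct has 31 days (96 left).
Nov has 30 days (66 left).
Dec has 31 days (35 left).
Jan has 31 days (4 left).
4 days into Feb → Feb 4, 2010.

Feb 4, 2010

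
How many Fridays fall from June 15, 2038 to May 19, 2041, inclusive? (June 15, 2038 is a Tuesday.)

153

June 15, 2038 is a Tuesday; the first Friday on or after it is June 18, 2038 (3 days later).
From June 18, 2038 to May 19, 2041: 196 + 365 + 366 + 139 = 1066 days (rest of 2038, 2039, 2040, to May 19, 2041 in 2041).
1066 ÷ 7 = 152 full weeks with remainder 2, so 152 more Fridays after the first → 153.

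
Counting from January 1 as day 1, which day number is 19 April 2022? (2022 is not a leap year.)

109

Days in months before April: 31 + 28 + 31 = 90.
Plus 19 days into April → day 109.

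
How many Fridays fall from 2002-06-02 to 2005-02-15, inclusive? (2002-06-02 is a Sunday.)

2002-06-02 is a Sunday; the first Friday on or after it is 2002-06-07 (5 days later).
From 2002-06-07 to 2005-02-15: 207 + 365 + 366 + 46 = 984 days (rest of 2002, 2003, 2004, to 2005-02-15 in 2005).
984 ÷ 7 = 140 full weeks with remainder 4, so 140 more Fridays after the first → 141.

141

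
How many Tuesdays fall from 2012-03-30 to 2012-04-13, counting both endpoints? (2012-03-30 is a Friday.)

2012-03-30 is a Friday; the first Tuesday on or after it is 2012-04-03 (4 days later).
From 2012-04-03 to 2012-04-13 is 13 − 3 = 10 days.
10 ÷ 7 = 1 full weeks with remainder 3, so 1 more Tuesdays after the first → 2.

2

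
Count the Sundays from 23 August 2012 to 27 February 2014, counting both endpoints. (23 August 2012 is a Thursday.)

79

23 August 2012 is a Thursday; the first Sunday on or after it is 26 August 2012 (3 days later).
From 26 August 2012 to 27 February 2014: 127 + 365 + 58 = 550 days (rest of 2012, 2013, to 27 February 2014 in 2014).
550 ÷ 7 = 78 full weeks with remainder 4, so 78 more Sundays after the first → 79.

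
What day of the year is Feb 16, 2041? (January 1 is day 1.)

47

Days in months before Feb: 31 = 31.
Plus 16 days into Feb → day 47.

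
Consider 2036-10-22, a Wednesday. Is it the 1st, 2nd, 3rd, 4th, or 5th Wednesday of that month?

Day 22 falls in week ⌈22/7⌉ of the month.
Days 1–7 hold the 1st Wednesday, 8–14 the 2nd, 15–21 the 3rd, 22–28 the 4th, 29–31 the 5th.
22 is in the range for the 4th.

4th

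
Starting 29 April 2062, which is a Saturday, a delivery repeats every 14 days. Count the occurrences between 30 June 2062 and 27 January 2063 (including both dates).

15

Occurrences land 14·i days after 29 April 2062 for i = 0, 1, 2, …
30 June 2062 is 62 days after the start; 62 ÷ 14 = 4 remainder 6; since the remainder is 6, round up to i = 5. First occurrence in the window: #6 on 8 July 2062 (5×14 = 70 days in).
27 January 2063 is 273 days after the start; 273 ÷ 14 = 19 remainder 7. Last occurrence in the window: #20 on 20 January 2063.
Occurrences #6 through #20: 15 in total.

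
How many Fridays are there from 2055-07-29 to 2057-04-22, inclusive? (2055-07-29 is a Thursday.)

2055-07-29 is a Thursday; the first Friday on or after it is 2055-07-30 (1 day later).
From 2055-07-30 to 2057-04-22: 154 + 366 + 112 = 632 days (rest of 2055, 2056, to 2057-04-22 in 2057).
632 ÷ 7 = 90 full weeks with remainder 2, so 90 more Fridays after the first → 91.

91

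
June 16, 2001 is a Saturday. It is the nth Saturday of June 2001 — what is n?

3rd

Day 16 falls in week ⌈16/7⌉ of the month.
Days 1–7 hold the 1st Saturday, 8–14 the 2nd, 15–21 the 3rd, 22–28 the 4th, 29–31 the 5th.
16 is in the range for the 3rd.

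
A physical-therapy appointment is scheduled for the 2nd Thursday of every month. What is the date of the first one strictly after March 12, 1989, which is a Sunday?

April 13, 1989

March 1989 starts on a Wednesday; its first Thursday is the 2nd, so the 2nd Thursday is the 9th — March 9, 1989.
That is not after March 12, 1989, so look at April 1989.
April 1989 starts on a Saturday; its first Thursday is the 6th, so the 2nd Thursday is the 13th — April 13, 1989.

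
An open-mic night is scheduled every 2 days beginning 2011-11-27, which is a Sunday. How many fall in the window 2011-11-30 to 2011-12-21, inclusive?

Occurrences land 2·i days after 2011-11-27 for i = 0, 1, 2, …
2011-11-30 is 3 days after the start; 3 ÷ 2 = 1 remainder 1; since the remainder is 1, round up to i = 2. First occurrence in the window: #3 on 2011-12-01 (2×2 = 4 days in).
2011-12-21 is 24 days after the start; 24 ÷ 2 = 12 remainder 0. Last occurrence in the window: #13 on 2011-12-21.
Occurrences #3 through #13: 11 in total.

11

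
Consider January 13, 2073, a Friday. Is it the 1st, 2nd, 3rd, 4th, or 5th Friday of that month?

Day 13 falls in week ⌈13/7⌉ of the month.
Days 1–7 hold the 1st Friday, 8–14 the 2nd, 15–21 the 3rd, 22–28 the 4th, 29–31 the 5th.
13 is in the range for the 2nd.

2nd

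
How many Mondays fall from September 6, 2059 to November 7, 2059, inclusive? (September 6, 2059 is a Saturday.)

September 6, 2059 is a Saturday; the first Monday on or after it is September 8, 2059 (2 days later).
From September 8, 2059 to November 7, 2059: 22 + 31 + 7 = 60 days (rest of September, October, November).
60 ÷ 7 = 8 full weeks with remainder 4, so 8 more Mondays after the first → 9.

9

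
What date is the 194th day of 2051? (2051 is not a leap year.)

January has 31 days (194 − 31 = 163 remain).
February has 28 days (163 − 28 = 135 remain).
March has 31 days (135 − 31 = 104 remain).
April has 30 days (104 − 30 = 74 remain).
May has 31 days (74 − 31 = 43 remain).
June has 30 days (43 − 30 = 13 remain).
13 into July → July 13.

2051-07-13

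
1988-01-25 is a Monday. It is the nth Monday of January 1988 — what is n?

4th

Day 25 falls in week ⌈25/7⌉ of the month.
Days 1–7 hold the 1st Monday, 8–14 the 2nd, 15–21 the 3rd, 22–28 the 4th, 29–31 the 5th.
25 is in the range for the 4th.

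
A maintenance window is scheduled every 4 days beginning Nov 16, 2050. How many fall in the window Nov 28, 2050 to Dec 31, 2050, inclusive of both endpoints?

9

Occurrences land 4·i days after Nov 16, 2050 for i = 0, 1, 2, …
Nov 28, 2050 is 12 days after the start; 12 ÷ 4 = 3 remainder 0. First occurrence in the window: #4 on Nov 28, 2050 (3×4 = 12 days in).
Dec 31, 2050 is 45 days after the start; 45 ÷ 4 = 11 remainder 1. Last occurrence in the window: #12 on Dec 30, 2050.
Occurrences #4 through #12: 9 in total.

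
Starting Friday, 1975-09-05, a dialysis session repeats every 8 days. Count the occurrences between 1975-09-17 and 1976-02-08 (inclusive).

Occurrences land 8·i days after 1975-09-05 for i = 0, 1, 2, …
1975-09-17 is 12 days after the start; 12 ÷ 8 = 1 remainder 4; since the remainder is 4, round up to i = 2. First occurrence in the window: #3 on 1975-09-21 (2×8 = 16 days in).
1976-02-08 is 156 days after the start; 156 ÷ 8 = 19 remainder 4. Last occurrence in the window: #20 on 1976-02-04.
Occurrences #3 through #20: 18 in total.

18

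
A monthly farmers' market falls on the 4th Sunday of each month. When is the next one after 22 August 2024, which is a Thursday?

25 August 2024

August 2024 starts on a Thursday; its first Sunday is the 4th, so the 4th Sunday is the 25th — 25 August 2024.
25 August 2024 is after 22 August 2024, so that is the next one.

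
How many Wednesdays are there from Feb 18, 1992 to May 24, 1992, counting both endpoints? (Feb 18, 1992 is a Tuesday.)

14

Feb 18, 1992 is a Tuesday; the first Wednesday on or after it is Feb 19, 1992 (1 day later).
From Feb 19, 1992 to May 24, 1992: 10 + 31 + 30 + 24 = 95 days (rest of Feb, Mar, Apr, May).
95 ÷ 7 = 13 full weeks with remainder 4, so 13 more Wednesdays after the first → 14.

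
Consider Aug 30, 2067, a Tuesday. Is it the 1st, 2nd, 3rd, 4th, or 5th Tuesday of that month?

Day 30 falls in week ⌈30/7⌉ of the month.
Days 1–7 hold the 1st Tuesday, 8–14 the 2nd, 15–21 the 3rd, 22–28 the 4th, 29–31 the 5th.
30 is in the range for the 5th.

5th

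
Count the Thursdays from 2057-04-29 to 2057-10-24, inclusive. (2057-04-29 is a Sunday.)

25

2057-04-29 is a Sunday; the first Thursday on or after it is 2057-05-03 (4 days later).
From 2057-05-03 to 2057-10-24: 28 + 30 + 31 + 31 + 30 + 24 = 174 days (rest of May, June, July, August, September, October).
174 ÷ 7 = 24 full weeks with remainder 6, so 24 more Thursdays after the first → 25.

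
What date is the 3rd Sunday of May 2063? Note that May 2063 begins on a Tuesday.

May 2063 begins on a Tuesday, so the first Sunday is May 6 (5 days later).
The 3rd Sunday is 2 weeks later: 6 + 14 = 20.

May 20, 2063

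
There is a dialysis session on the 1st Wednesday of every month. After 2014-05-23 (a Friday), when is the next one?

May 2014 starts on a Thursday, so its 1st Wednesday is 2014-05-07 (6 days in).
That is not after 2014-05-23, so look at June 2014.
June 2014 starts on a Sunday, so its 1st Wednesday is 2014-06-04 (3 days in).

2014-06-04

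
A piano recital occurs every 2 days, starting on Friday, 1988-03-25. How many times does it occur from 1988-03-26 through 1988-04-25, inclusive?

Occurrences land 2·i days after 1988-03-25 for i = 0, 1, 2, …
1988-03-26 is 1 day after the start; 1 ÷ 2 = 0 remainder 1; since the remainder is 1, round up to i = 1. First occurrence in the window: #2 on 1988-03-27 (1×2 = 2 days in).
1988-04-25 is 31 days after the start; 31 ÷ 2 = 15 remainder 1. Last occurrence in the window: #16 on 1988-04-24.
Occurrences #2 through #16: 15 in total.

15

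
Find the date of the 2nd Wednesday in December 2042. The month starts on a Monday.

December 10, 2042

December 2042 begins on a Monday, so the first Wednesday is December 3 (2 days later).
The 2nd Wednesday is 1 weeks later: 3 + 7 = 10.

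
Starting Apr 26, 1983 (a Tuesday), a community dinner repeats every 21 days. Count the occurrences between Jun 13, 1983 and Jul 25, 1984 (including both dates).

Occurrences land 21·i days after Apr 26, 1983 for i = 0, 1, 2, …
Jun 13, 1983 is 48 days after the start; 48 ÷ 21 = 2 remainder 6; since the remainder is 6, round up to i = 3. First occurrence in the window: #4 on Jun 28, 1983 (3×21 = 63 days in).
Jul 25, 1984 is 456 days after the start; 456 ÷ 21 = 21 remainder 15. Last occurrence in the window: #22 on Jul 10, 1984.
Occurrences #4 through #22: 19 in total.

19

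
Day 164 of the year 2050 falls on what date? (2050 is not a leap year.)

January has 31 days (164 − 31 = 133 remain).
February has 28 days (133 − 28 = 105 remain).
March has 31 days (105 − 31 = 74 remain).
April has 30 days (74 − 30 = 44 remain).
May has 31 days (44 − 31 = 13 remain).
13 into June → June 13.

June 13, 2050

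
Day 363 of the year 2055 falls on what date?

29 December 2055

January has 31 days (363 − 31 = 332 remain).
February has 28 days (332 − 28 = 304 remain).
March has 31 days (304 − 31 = 273 remain).
April has 30 days (273 − 30 = 243 remain).
May has 31 days (243 − 31 = 212 remain).
June has 30 days (212 − 30 = 182 remain).
July has 31 days (182 − 31 = 151 remain).
August has 31 days (151 − 31 = 120 remain).
September has 30 days (120 − 30 = 90 remain).
October has 31 days (90 − 31 = 59 remain).
November has 30 days (59 − 30 = 29 remain).
29 into December → December 29.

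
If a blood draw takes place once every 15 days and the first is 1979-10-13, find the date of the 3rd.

1979-11-12

The 3rd occurrence is 2 intervals after the first: 2 × 15 = 30 days after 1979-10-13.
October has 31 days — 18 days to the end of October leaves 12.
12 days into November → 1979-11-12.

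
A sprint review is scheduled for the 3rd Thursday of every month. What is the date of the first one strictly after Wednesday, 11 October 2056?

October 2056 starts on a Sunday; its first Thursday is the 5th, so the 3rd Thursday is the 19th — 19 October 2056.
19 October 2056 is after 11 October 2056, so that is the next one.

19 October 2056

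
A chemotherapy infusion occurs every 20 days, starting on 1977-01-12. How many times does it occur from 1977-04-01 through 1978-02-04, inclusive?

Occurrences land 20·i days after 1977-01-12 for i = 0, 1, 2, …
1977-04-01 is 79 days after the start; 79 ÷ 20 = 3 remainder 19; since the remainder is 19, round up to i = 4. First occurrence in the window: #5 on 1977-04-02 (4×20 = 80 days in).
1978-02-04 is 388 days after the start; 388 ÷ 20 = 19 remainder 8. Last occurrence in the window: #20 on 1978-01-27.
Occurrences #5 through #20: 16 in total.

16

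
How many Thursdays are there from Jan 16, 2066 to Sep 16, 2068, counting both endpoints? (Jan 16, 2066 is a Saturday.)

139

Jan 16, 2066 is a Saturday; the first Thursday on or after it is Jan 21, 2066 (5 days later).
From Jan 21, 2066 to Sep 16, 2068: 344 + 365 + 260 = 969 days (rest of 2066, 2067, to Sep 16, 2068 in 2068).
969 ÷ 7 = 138 full weeks with remainder 3, so 138 more Thursdays after the first → 139.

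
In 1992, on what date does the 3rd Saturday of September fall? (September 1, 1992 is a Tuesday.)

1992-09-19

September 1992 begins on a Tuesday, so the first Saturday is September 5 (4 days later).
The 3rd Saturday is 2 weeks later: 5 + 14 = 19.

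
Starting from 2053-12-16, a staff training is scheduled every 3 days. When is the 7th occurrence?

The 7th occurrence is 6 intervals after the first: 6 × 3 = 18 days after 2053-12-16.
December has 31 days — 15 days to the end of December leaves 3.
3 days into January → 2054-01-03.

2054-01-03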